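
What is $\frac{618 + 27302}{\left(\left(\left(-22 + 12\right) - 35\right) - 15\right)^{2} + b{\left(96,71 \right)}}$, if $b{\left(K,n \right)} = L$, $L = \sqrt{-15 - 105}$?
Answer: $\frac{837600}{108001} - \frac{1396 i \sqrt{30}}{324003} \approx 7.7555 - 0.023599 i$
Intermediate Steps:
$L = 2 i \sqrt{30}$ ($L = \sqrt{-120} = 2 i \sqrt{30} \approx 10.954 i$)
$b{\left(K,n \right)} = 2 i \sqrt{30}$
$\frac{618 + 27302}{\left(\left(\left(-22 + 12\right) - 35\right) - 15\right)^{2} + b{\left(96,71 \right)}} = \frac{618 + 27302}{\left(\left(\left(-22 + 12\right) - 35\right) - 15\right)^{2} + 2 i \sqrt{30}} = \frac{27920}{\left(\left(-10 - 35\right) - 15\right)^{2} + 2 i \sqrt{30}} = \frac{27920}{\left(-45 - 15\right)^{2} + 2 i \sqrt{30}} = \frac{27920}{\left(-60\right)^{2} + 2 i \sqrt{30}} = \frac{27920}{3600 + 2 i \sqrt{30}}$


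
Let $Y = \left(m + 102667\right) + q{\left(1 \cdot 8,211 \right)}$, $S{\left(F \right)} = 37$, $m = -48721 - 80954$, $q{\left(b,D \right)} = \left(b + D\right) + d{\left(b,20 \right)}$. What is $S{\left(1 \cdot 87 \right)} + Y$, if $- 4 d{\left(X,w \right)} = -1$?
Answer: $- \frac{107007}{4} \approx -26752.0$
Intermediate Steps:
$d{\left(X,w \right)} = \frac{1}{4}$ ($d{\left(X,w \right)} = \left(- \frac{1}{4}\right) \left(-1\right) = \frac{1}{4}$)
$q{\left(b,D \right)} = \frac{1}{4} + D + b$ ($q{\left(b,D \right)} = \left(b + D\right) + \frac{1}{4} = \left(D + b\right) + \frac{1}{4} = \frac{1}{4} + D + b$)
$m = -129675$ ($m = -48721 - 80954 = -129675$)
$Y = - \frac{107155}{4}$ ($Y = \left(-129675 + 102667\right) + \left(\frac{1}{4} + 211 + 1 \cdot 8\right) = -27008 + \left(\frac{1}{4} + 211 + 8\right) = -27008 + \frac{877}{4} = - \frac{107155}{4} \approx -26789.0$)
$S{\left(1 \cdot 87 \right)} + Y = 37 - \frac{107155}{4} = - \frac{107007}{4}$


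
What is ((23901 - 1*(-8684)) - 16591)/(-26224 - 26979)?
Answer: -15994/53203 ≈ -0.30062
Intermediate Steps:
((23901 - 1*(-8684)) - 16591)/(-26224 - 26979) = ((23901 + 8684) - 16591)/(-53203) = (32585 - 16591)*(-1/53203) = 15994*(-1/53203) = -15994/53203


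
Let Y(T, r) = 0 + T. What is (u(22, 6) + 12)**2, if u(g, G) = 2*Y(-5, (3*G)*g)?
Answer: 4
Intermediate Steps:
Y(T, r) = T
u(g, G) = -10 (u(g, G) = 2*(-5) = -10)
(u(22, 6) + 12)**2 = (-10 + 12)**2 = 2**2 = 4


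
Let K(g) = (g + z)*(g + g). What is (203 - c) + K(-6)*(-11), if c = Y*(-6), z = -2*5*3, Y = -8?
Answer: -4597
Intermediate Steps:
z = -30 (z = -10*3 = -30)
K(g) = 2*g*(-30 + g) (K(g) = (g - 30)*(g + g) = (-30 + g)*(2*g) = 2*g*(-30 + g))
c = 48 (c = -8*(-6) = 48)
(203 - c) + K(-6)*(-11) = (203 - 1*48) + (2*(-6)*(-30 - 6))*(-11) = (203 - 48) + (2*(-6)*(-36))*(-11) = 155 + 432*(-11) = 155 - 4752 = -4597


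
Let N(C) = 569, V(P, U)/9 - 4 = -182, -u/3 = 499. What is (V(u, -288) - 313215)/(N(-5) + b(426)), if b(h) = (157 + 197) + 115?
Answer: -104939/346 ≈ -303.29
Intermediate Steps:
u = -1497 (u = -3*499 = -1497)
V(P, U) = -1602 (V(P, U) = 36 + 9*(-182) = 36 - 1638 = -1602)
b(h) = 469 (b(h) = 354 + 115 = 469)
(V(u, -288) - 313215)/(N(-5) + b(426)) = (-1602 - 313215)/(569 + 469) = -314817/1038 = -314817*1/1038 = -104939/346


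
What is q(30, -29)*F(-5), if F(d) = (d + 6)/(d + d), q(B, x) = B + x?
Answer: -⅒ ≈ -0.10000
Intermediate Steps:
F(d) = (6 + d)/(2*d) (F(d) = (6 + d)/((2*d)) = (6 + d)*(1/(2*d)) = (6 + d)/(2*d))
q(30, -29)*F(-5) = (30 - 29)*((½)*(6 - 5)/(-5)) = 1*((½)*(-⅕)*1) = 1*(-⅒) = -⅒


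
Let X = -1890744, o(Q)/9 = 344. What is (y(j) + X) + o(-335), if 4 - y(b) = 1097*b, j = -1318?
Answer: -441798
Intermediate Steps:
o(Q) = 3096 (o(Q) = 9*344 = 3096)
y(b) = 4 - 1097*b
(y(j) + X) + o(-335) = ((4 - 1097*(-1318)) - 1890744) + 3096 = ((4 + 1445846) - 1890744) + 3096 = (1445850 - 1890744) + 3096 = -444894 + 3096 = -441798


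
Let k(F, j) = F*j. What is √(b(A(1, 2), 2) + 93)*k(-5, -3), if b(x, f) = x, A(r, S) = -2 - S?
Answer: 15*√89 ≈ 141.51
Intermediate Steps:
√(b(A(1, 2), 2) + 93)*k(-5, -3) = √((-2 - 1*2) + 93)*(-5*(-3)) = √((-2 - 2) + 93)*15 = √(-4 + 93)*15 = √89*15 = 15*√89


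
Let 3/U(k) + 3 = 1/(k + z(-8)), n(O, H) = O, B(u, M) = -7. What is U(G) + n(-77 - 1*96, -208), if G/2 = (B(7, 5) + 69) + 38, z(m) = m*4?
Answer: -87523/503 ≈ -174.00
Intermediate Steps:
z(m) = 4*m
G = 200 (G = 2*((-7 + 69) + 38) = 2*(62 + 38) = 2*100 = 200)
U(k) = 3/(-3 + 1/(-32 + k)) (U(k) = 3/(-3 + 1/(k + 4*(-8))) = 3/(-3 + 1/(k - 32)) = 3/(-3 + 1/(-32 + k)))
U(G) + n(-77 - 1*96, -208) = 3*(32 - 1*200)/(-97 + 3*200) + (-77 - 1*96) = 3*(32 - 200)/(-97 + 600) + (-77 - 96) = 3*(-168)/503 - 173 = 3*(1/503)*(-168) - 173 = -504/503 - 173 = -87523/503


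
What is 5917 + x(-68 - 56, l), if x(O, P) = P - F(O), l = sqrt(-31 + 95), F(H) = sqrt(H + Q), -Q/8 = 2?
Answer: 5925 - 2*I*sqrt(35) ≈ 5925.0 - 11.832*I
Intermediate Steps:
Q = -16 (Q = -8*2 = -16)
F(H) = sqrt(-16 + H) (F(H) = sqrt(H - 16) = sqrt(-16 + H))
l = 8 (l = sqrt(64) = 8)
x(O, P) = P - sqrt(-16 + O)
5917 + x(-68 - 56, l) = 5917 + (8 - sqrt(-16 + (-68 - 56))) = 5917 + (8 - sqrt(-16 - 124)) = 5917 + (8 - sqrt(-140)) = 5917 + (8 - 2*I*sqrt(35)) = 5925 - 2*I*sqrt(35)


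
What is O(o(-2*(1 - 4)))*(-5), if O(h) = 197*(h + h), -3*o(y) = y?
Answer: 3940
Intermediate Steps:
o(y) = -y/3
O(h) = 394*h (O(h) = 197*(2*h) = 394*h)
O(o(-2*(1 - 4)))*(-5) = (394*(-(-2)*(1 - 4)/3))*(-5) = (394*(-(-2)*(-3)/3))*(-5) = (394*(-⅓*6))*(-5) = (394*(-2))*(-5) = -788*(-5) = 3940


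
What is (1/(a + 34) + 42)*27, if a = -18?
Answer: 18171/16 ≈ 1135.7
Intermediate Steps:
(1/(a + 34) + 42)*27 = (1/(-18 + 34) + 42)*27 = (1/16 + 42)*27 = (673/16)*27 = 18171/16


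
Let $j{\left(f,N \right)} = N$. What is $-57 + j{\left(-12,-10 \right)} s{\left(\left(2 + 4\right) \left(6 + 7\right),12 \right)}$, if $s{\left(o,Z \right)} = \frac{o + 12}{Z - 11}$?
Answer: $-957$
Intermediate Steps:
$s{\left(o,Z \right)} = \frac{12 + o}{-11 + Z}$
$-57 + j{\left(-12,-10 \right)} s{\left(\left(2 + 4\right) \left(6 + 7\right),12 \right)} = -57 - 10 \frac{12 + \left(2 + 4\right) \left(6 + 7\right)}{-11 + 12} = -57 - 10 \frac{12 + 6 \cdot 13}{1} = -57 - 10 \cdot 1 \left(12 + 78\right) = -57 - 10 \cdot 1 \cdot 90 = -57 - 900 = -957$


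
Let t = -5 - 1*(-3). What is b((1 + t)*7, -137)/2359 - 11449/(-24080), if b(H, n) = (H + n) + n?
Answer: 2891673/8114960 ≈ 0.35634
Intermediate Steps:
t = -2 (t = -5 + 3 = -2)
b(H, n) = H + 2*n
b((1 + t)*7, -137)/2359 - 11449/(-24080) = ((1 - 2)*7 + 2*(-137))/2359 - 11449/(-24080) = (-1*7 - 274)*(1/2359) - 11449*(-1/24080) = (-7 - 274)*(1/2359) + 11449/24080 = -281*1/2359 + 11449/24080 = -281/2359 + 11449/24080 = 2891673/8114960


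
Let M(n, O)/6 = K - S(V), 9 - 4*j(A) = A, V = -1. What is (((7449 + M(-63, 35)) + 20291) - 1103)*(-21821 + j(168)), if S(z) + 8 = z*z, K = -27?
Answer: -2318726031/4 ≈ -5.7968e+8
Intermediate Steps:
S(z) = -8 + z**2 (S(z) = -8 + z*z = -8 + z**2)
j(A) = 9/4 - A/4
M(n, O) = -120 (M(n, O) = 6*(-27 - (-8 + (-1)**2)) = 6*(-27 - (-8 + 1)) = 6*(-27 - 1*(-7)) = 6*(-27 + 7) = 6*(-20) = -120)
(((7449 + M(-63, 35)) + 20291) - 1103)*(-21821 + j(168)) = (((7449 - 120) + 20291) - 1103)*(-21821 + (9/4 - 1/4*168)) = ((7329 + 20291) - 1103)*(-21821 + (9/4 - 42)) = (27620 - 1103)*(-21821 - 159/4) = 26517*(-87443/4) = -2318726031/4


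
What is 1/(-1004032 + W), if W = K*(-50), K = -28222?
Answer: 1/407068 ≈ 2.4566e-6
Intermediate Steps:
W = 1411100 (W = -28222*(-50) = 1411100)
1/(-1004032 + W) = 1/(-1004032 + 1411100) = 1/407068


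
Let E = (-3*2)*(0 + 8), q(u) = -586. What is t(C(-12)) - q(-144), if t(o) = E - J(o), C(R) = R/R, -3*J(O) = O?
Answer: 1615/3 ≈ 538.33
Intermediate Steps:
J(O) = -O/3
C(R) = 1
E = -48 (E = -6*8 = -48)
t(o) = -48 + o/3 (t(o) = -48 - (-1)*o/3 = -48 + o/3)
t(C(-12)) - q(-144) = (-48 + (⅓)*1) - 1*(-586) = (-48 + ⅓) + 586 = -143/3 + 586 = 1615/3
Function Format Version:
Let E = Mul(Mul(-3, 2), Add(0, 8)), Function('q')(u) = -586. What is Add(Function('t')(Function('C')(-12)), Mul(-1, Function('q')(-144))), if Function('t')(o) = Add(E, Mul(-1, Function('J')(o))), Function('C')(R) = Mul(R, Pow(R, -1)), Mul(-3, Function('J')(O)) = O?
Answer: Rational(1615, 3) ≈ 538.33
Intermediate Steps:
Function('J')(O) = Mul(Rational(-1, 3), O)
Function('C')(R) = 1
E = -48 (E = Mul(-6, 8) = -48)
Function('t')(o) = Add(-48, Mul(Rational(1, 3), o)) (Function('t')(o) = Add(-48, Mul(-1, Mul(Rational(-1, 3), o))) = Add(-48, Mul(Rational(1, 3), o)))
Add(Function('t')(Function('C')(-12)), Mul(-1, Function('q')(-144))) = Add(Add(-48, Mul(Rational(1, 3), 1)), Mul(-1, -586)) = Add(Add(-48, Rational(1, 3)), 586) = Add(Rational(-143, 3), 586) = Rational(1615, 3)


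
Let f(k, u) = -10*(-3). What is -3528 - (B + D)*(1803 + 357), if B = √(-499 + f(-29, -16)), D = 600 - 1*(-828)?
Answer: -3088008 - 2160*I*√469 ≈ -3.088e+6 - 46778.0*I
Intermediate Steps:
f(k, u) = 30
D = 1428 (D = 600 + 828 = 1428)
B = I*√469 (B = √(-499 + 30) = √(-469) = I*√469 ≈ 21.656*I)
-3528 - (B + D)*(1803 + 357) = -3528 - (I*√469 + 1428)*(1803 + 357) = -3528 - (1428 + I*√469)*2160 = -3528 - (3084480 + 2160*I*√469) = -3528 + (-3084480 - 2160*I*√469) = -3088008 - 2160*I*√469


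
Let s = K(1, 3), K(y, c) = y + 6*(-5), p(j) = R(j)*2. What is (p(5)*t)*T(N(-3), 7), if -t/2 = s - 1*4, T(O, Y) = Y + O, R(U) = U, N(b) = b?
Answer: 2640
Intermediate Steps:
p(j) = 2*j (p(j) = j*2 = 2*j)
K(y, c) = -30 + y (K(y, c) = y - 30 = -30 + y)
s = -29 (s = -30 + 1 = -29)
T(O, Y) = O + Y
t = 66 (t = -2*(-29 - 1*4) = -2*(-29 - 4) = -2*(-33) = 66)
(p(5)*t)*T(N(-3), 7) = ((2*5)*66)*(-3 + 7) = (10*66)*4 = 660*4 = 2640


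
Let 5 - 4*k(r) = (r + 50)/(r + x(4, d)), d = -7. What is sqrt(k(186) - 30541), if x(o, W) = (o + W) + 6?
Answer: I*sqrt(484854027)/126 ≈ 174.76*I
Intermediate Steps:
x(o, W) = 6 + W + o (x(o, W) = (W + o) + 6 = 6 + W + o)
k(r) = 5/4 - (50 + r)/(4*(3 + r)) (k(r) = 5/4 - (r + 50)/(4*(r + (6 - 7 + 4))) = 5/4 - (50 + r)/(4*(r + 3)) = 5/4 - (50 + r)/(4*(3 + r)))
sqrt(k(186) - 30541) = sqrt((-35/4 + 186)/(3 + 186) - 30541) = sqrt((709/4)/189 - 30541) = sqrt((1/189)*(709/4) - 30541) = sqrt(709/756 - 30541) = sqrt(-23088287/756) = I*sqrt(484854027)/126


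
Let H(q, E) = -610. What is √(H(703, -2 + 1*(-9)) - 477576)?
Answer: I*√478186 ≈ 691.51*I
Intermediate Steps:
√(H(703, -2 + 1*(-9)) - 477576) = √(-610 - 477576) = √(-478186) = I*√478186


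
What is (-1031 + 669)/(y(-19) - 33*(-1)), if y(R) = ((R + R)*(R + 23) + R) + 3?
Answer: 362/135 ≈ 2.6815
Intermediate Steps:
y(R) = 3 + R + 2*R*(23 + R) (y(R) = ((2*R)*(23 + R) + R) + 3 = (2*R*(23 + R) + R) + 3 = (R + 2*R*(23 + R)) + 3 = 3 + R + 2*R*(23 + R))
(-1031 + 669)/(y(-19) - 33*(-1)) = (-1031 + 669)/((3 + 2*(-19)**2 + 47*(-19)) - 33*(-1)) = -362/((3 + 2*361 - 893) + 33) = -362/((3 + 722 - 893) + 33) = -362/(-168 + 33) = -362/(-135) = -362*(-1/135) = 362/135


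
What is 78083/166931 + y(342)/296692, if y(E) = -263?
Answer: 23122698583/49527092252 ≈ 0.46687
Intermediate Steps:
78083/166931 + y(342)/296692 = 78083/166931 - 263/296692 = 23122698583/49527092252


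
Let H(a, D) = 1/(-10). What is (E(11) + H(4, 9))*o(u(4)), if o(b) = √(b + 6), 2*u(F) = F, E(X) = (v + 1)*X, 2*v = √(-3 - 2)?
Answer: √2*(109 + 55*I*√5)/5 ≈ 30.83 + 34.785*I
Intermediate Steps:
v = I*√5/2 (v = √(-3 - 2)/2 = √(-5)/2 = (I*√5)/2 = I*√5/2 ≈ 1.118*I)
E(X) = X*(1 + I*√5/2) (E(X) = (I*√5/2 + 1)*X = (1 + I*√5/2)*X = X*(1 + I*√5/2))
H(a, D) = -⅒
u(F) = F/2
o(b) = √(6 + b)
(E(11) + H(4, 9))*o(u(4)) = ((½)*11*(2 + I*√5) - ⅒)*√(6 + (½)*4) = ((11 + 11*I*√5/2) - ⅒)*√(6 + 2) = (109/10 + 11*I*√5/2)*√8 = (109/10 + 11*I*√5/2)*(2*√2) = 2*√2*(109/10 + 11*I*√5/2)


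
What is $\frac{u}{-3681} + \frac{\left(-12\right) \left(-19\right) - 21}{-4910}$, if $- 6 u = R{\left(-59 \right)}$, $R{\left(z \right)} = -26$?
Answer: $- \frac{2349731}{54221130} \approx -0.043336$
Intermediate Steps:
$u = \frac{13}{3}$ ($u = \left(- \frac{1}{6}\right) \left(-26\right) = \frac{13}{3} \approx 4.3333$)
$\frac{u}{-3681} + \frac{\left(-12\right) \left(-19\right) - 21}{-4910} = \frac{13}{3 \left(-3681\right)} + \frac{\left(-12\right) \left(-19\right) - 21}{-4910} = \frac{13}{3} \left(- \frac{1}{3681}\right) + \left(228 - 21\right) \left(- \frac{1}{4910}\right) = - \frac{13}{11043} + 207 \left(- \frac{1}{4910}\right) = - \frac{13}{11043} - \frac{207}{4910} = - \frac{2349731}{54221130}$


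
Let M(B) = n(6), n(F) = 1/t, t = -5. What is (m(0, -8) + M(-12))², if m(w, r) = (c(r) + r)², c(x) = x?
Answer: 1635841/25 ≈ 65434.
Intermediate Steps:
n(F) = -⅕ (n(F) = 1/(-5) = -⅕)
M(B) = -⅕
m(w, r) = 4*r² (m(w, r) = (r + r)² = (2*r)² = 4*r²)
(m(0, -8) + M(-12))² = (4*(-8)² - ⅕)² = (4*64 - ⅕)² = (256 - ⅕)² = (1279/5)² = 1635841/25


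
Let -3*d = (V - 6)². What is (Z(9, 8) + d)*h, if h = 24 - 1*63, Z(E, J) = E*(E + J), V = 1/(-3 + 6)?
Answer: -49946/9 ≈ -5549.6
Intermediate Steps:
V = ⅓ (V = 1/3 = ⅓ ≈ 0.33333)
h = -39 (h = 24 - 63 = -39)
d = -289/27 (d = -(⅓ - 6)²/3 = -(-17/3)²/3 = -⅓*289/9 = -289/27 ≈ -10.704)
(Z(9, 8) + d)*h = (9*(9 + 8) - 289/27)*(-39) = (9*17 - 289/27)*(-39) = (153 - 289/27)*(-39) = (3842/27)*(-39) = -49946/9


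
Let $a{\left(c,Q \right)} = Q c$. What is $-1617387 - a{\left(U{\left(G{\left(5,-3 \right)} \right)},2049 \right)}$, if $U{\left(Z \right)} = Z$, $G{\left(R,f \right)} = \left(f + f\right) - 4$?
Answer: $-1596897$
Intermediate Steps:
$G{\left(R,f \right)} = -4 + 2 f$ ($G{\left(R,f \right)} = 2 f - 4 = -4 + 2 f$)
$-1617387 - a{\left(U{\left(G{\left(5,-3 \right)} \right)},2049 \right)} = -1617387 - 2049 \left(-4 + 2 \left(-3\right)\right) = -1617387 - 2049 \left(-4 - 6\right) = -1617387 - 2049 \left(-10\right) = -1617387 - -20490 = -1617387 + 20490 = -1596897$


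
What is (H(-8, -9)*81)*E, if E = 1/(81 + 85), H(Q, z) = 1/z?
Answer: -9/166 ≈ -0.054217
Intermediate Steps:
E = 1/166 ≈ 0.0060241
(H(-8, -9)*81)*E = (81/(-9))*(1/166) = -⅑*81*(1/166) = -9*1/166 = -9/166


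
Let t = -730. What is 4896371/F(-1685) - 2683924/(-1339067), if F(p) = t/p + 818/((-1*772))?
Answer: -852891367327054526/109103161959 ≈ -7.8173e+6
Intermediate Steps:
F(p) = -409/386 - 730/p (F(p) = -730/p + 818/((-1*772)) = -730/p + 818/(-772) = -730/p + 818*(-1/772) = -730/p - 409/386 = -409/386 - 730/p)
4896371/F(-1685) - 2683924/(-1339067) = 4896371/(-409/386 - 730/(-1685)) - 2683924/(-1339067) = 4896371/(-409/386 - 730*(-1/1685)) - 2683924*(-1/1339067) = 4896371/(-409/386 + 146/337) + 2683924/1339067 = 4896371/(-81477/130082) + 2683924/1339067 = 4896371*(-130082/81477) + 2683924/1339067 = -636929732422/81477 + 2683924/1339067 = -852891367327054526/109103161959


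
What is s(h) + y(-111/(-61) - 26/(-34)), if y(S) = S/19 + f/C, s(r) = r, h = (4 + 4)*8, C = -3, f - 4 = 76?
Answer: 2214776/59109 ≈ 37.469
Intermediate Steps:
f = 80 (f = 4 + 76 = 80)
h = 64 (h = 8*8 = 64)
y(S) = -80/3 + S/19 (y(S) = S/19 + 80/(-3) = S*(1/19) + 80*(-1/3) = S/19 - 80/3 = -80/3 + S/19)
s(h) + y(-111/(-61) - 26/(-34)) = 64 + (-80/3 + (-111/(-61) - 26/(-34))/19) = 64 + (-80/3 + (-111*(-1/61) - 26*(-1/34))/19) = 64 + (-80/3 + (111/61 + 13/17)/19) = 64 + (-80/3 + (1/19)*(2680/1037)) = 64 + (-80/3 + 2680/19703) = 64 - 1568200/59109 = 2214776/59109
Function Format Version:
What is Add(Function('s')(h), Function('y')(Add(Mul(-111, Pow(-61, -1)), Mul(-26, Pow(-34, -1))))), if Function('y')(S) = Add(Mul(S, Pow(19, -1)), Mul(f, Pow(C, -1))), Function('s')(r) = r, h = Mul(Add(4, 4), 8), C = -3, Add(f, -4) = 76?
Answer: Rational(2214776, 59109) ≈ 37.469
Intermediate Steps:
f = 80 (f = Add(4, 76) = 80)
h = 64 (h = Mul(8, 8) = 64)
Function('y')(S) = Add(Rational(-80, 3), Mul(Rational(1, 19), S)) (Function('y')(S) = Add(Mul(S, Pow(19, -1)), Mul(80, Pow(-3, -1))) = Add(Mul(S, Rational(1, 19)), Mul(80, Rational(-1, 3))) = Add(Mul(Rational(1, 19), S), Rational(-80, 3)) = Add(Rational(-80, 3), Mul(Rational(1, 19), S)))
Add(Function('s')(h), Function('y')(Add(Mul(-111, Pow(-61, -1)), Mul(-26, Pow(-34, -1))))) = Add(64, Add(Rational(-80, 3), Mul(Rational(1, 19), Add(Mul(-111, Pow(-61, -1)), Mul(-26, Pow(-34, -1)))))) = Add(64, Add(Rational(-80, 3), Mul(Rational(1, 19), Add(Mul(-111, Rational(-1, 61)), Mul(-26, Rational(-1, 34)))))) = Add(64, Add(Rational(-80, 3), Mul(Rational(1, 19), Add(Rational(111, 61), Rational(13, 17))))) = Add(64, Add(Rational(-80, 3), Mul(Rational(1, 19), Rational(2680, 1037)))) = Add(64, Add(Rational(-80, 3), Rational(2680, 19703))) = Add(64, Rational(-1568200, 59109)) = Rational(2214776, 59109)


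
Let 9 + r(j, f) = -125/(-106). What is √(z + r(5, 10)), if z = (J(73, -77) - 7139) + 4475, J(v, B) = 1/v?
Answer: I*√159978839934/7738 ≈ 51.69*I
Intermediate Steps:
z = -194471/73 (z = (1/73 - 7139) + 4475 = -521146/73 + 4475 = -194471/73 ≈ -2664.0)
r(j, f) = -829/106 (r(j, f) = -9 - 125/(-106) = -9 - 125*(-1/106) = -9 + 125/106 = -829/106)
√(z + r(5, 10)) = √(-194471/73 - 829/106) = √(-20674443/7738) = I*√159978839934/7738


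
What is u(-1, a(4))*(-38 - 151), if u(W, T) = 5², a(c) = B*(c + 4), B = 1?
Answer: -4725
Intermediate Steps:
a(c) = 4 + c (a(c) = 1*(c + 4) = 1*(4 + c) = 4 + c)
u(W, T) = 25
u(-1, a(4))*(-38 - 151) = 25*(-38 - 151) = 25*(-189) = -4725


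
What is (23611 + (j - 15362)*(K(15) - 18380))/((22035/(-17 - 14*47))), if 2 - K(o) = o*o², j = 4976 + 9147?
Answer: -1213901010/1469 ≈ -8.2635e+5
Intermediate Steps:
j = 14123
K(o) = 2 - o³ (K(o) = 2 - o*o² = 2 - o³)
(23611 + (j - 15362)*(K(15) - 18380))/((22035/(-17 - 14*47))) = (23611 + (14123 - 15362)*((2 - 1*15³) - 18380))/((22035/(-17 - 14*47))) = (23611 - 1239*((2 - 1*3375) - 18380))/((22035/(-17 - 658))) = (23611 - 1239*((2 - 3375) - 18380))/((22035/(-675))) = (23611 - 1239*(-3373 - 18380))/((22035*(-1/675))) = (23611 - 1239*(-21753))/(-1469/45) = (23611 + 26951967)*(-45/1469) = 26975578*(-45/1469) = -1213901010/1469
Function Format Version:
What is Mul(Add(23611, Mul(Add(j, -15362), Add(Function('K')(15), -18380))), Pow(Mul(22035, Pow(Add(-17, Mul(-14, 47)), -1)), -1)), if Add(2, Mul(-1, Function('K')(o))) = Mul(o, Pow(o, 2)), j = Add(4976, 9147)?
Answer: Rational(-1213901010, 1469) ≈ -8.2635e+5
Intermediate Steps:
j = 14123
Function('K')(o) = Add(2, Mul(-1, Pow(o, 3))) (Function('K')(o) = Add(2, Mul(-1, Mul(o, Pow(o, 2)))) = Add(2, Mul(-1, Pow(o, 3))))
Mul(Add(23611, Mul(Add(j, -15362), Add(Function('K')(15), -18380))), Pow(Mul(22035, Pow(Add(-17, Mul(-14, 47)), -1)), -1)) = Mul(Add(23611, Mul(Add(14123, -15362), Add(Add(2, Mul(-1, Pow(15, 3))), -18380))), Pow(Mul(22035, Pow(Add(-17, Mul(-14, 47)), -1)), -1)) = Mul(Add(23611, Mul(-1239, Add(Add(2, Mul(-1, 3375)), -18380))), Pow(Mul(22035, Pow(Add(-17, -658), -1)), -1)) = Mul(Add(23611, Mul(-1239, Add(Add(2, -3375), -18380))), Pow(Mul(22035, Pow(-675, -1)), -1)) = Mul(Add(23611, Mul(-1239, Add(-3373, -18380))), Pow(Mul(22035, Rational(-1, 675)), -1)) = Mul(Add(23611, Mul(-1239, -21753)), Pow(Rational(-1469, 45), -1)) = Mul(Add(23611, 26951967), Rational(-45, 1469)) = Mul(26975578, Rational(-45, 1469)) = Rational(-1213901010, 1469)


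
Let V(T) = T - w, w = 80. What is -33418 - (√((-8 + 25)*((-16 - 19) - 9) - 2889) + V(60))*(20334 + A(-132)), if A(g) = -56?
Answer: 372142 - 20278*I*√3637 ≈ 3.7214e+5 - 1.2229e+6*I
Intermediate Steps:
V(T) = -80 + T (V(T) = T - 1*80 = T - 80 = -80 + T)
-33418 - (√((-8 + 25)*((-16 - 19) - 9) - 2889) + V(60))*(20334 + A(-132)) = -33418 - (√((-8 + 25)*((-16 - 19) - 9) - 2889) + (-80 + 60))*(20334 - 56) = -33418 - (√(17*(-35 - 9) - 2889) - 20)*20278 = -33418 - (√(17*(-44) - 2889) - 20)*20278 = -33418 - (√(-748 - 2889) - 20)*20278 = -33418 - (√(-3637) - 20)*20278 = -33418 - (I*√3637 - 20)*20278 = -33418 - (-20 + I*√3637)*20278 = -33418 - (-405560 + 20278*I*√3637) = -33418 + (405560 - 20278*I*√3637) = 372142 - 20278*I*√3637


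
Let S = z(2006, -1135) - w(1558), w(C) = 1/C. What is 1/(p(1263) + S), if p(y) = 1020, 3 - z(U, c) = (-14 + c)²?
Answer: -1558/2055279325 ≈ -7.5805e-7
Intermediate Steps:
z(U, c) = 3 - (-14 + c)²
S = -2056868485/1558 (S = (3 - (-14 - 1135)²) - 1/1558 = (3 - 1*(-1149)²) - 1*1/1558 = (3 - 1*1320201) - 1/1558 = (3 - 1320201) - 1/1558 = -1320198 - 1/1558 = -2056868485/1558 ≈ -1.3202e+6)
1/(p(1263) + S) = 1/(1020 - 2056868485/1558) = 1/(-2055279325/1558) = -1558/2055279325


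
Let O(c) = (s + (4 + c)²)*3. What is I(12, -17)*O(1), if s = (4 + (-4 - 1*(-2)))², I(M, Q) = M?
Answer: 1044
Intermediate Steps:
s = 4 (s = (4 + (-4 + 2))² = (4 - 2)² = 2² = 4)
O(c) = 12 + 3*(4 + c)² (O(c) = (4 + (4 + c)²)*3 = 12 + 3*(4 + c)²)
I(12, -17)*O(1) = 12*(12 + 3*(4 + 1)²) = 12*(12 + 3*5²) = 12*(12 + 3*25) = 12*(12 + 75) = 12*87 = 1044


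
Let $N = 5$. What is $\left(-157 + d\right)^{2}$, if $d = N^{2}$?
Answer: $17424$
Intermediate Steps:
$d = 25$ ($d = 5^{2} = 25$)
$\left(-157 + d\right)^{2} = \left(-157 + 25\right)^{2} = \left(-132\right)^{2} = 17424$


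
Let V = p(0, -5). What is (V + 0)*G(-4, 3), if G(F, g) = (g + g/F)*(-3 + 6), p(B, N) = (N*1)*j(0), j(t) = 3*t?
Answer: 0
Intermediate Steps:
p(B, N) = 0 (p(B, N) = (N*1)*(3*0) = N*0 = 0)
V = 0
G(F, g) = 3*g + 3*g/F (G(F, g) = (g + g/F)*3 = 3*g + 3*g/F)
(V + 0)*G(-4, 3) = (0 + 0)*(3*3*(1 - 4)/(-4)) = 0*(3*3*(-¼)*(-3)) = 0*(27/4) = 0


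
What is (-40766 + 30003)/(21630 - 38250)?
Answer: 10763/16620 ≈ 0.64759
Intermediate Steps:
(-40766 + 30003)/(21630 - 38250) = -10763/(-16620) = -10763*(-1/16620) = 10763/16620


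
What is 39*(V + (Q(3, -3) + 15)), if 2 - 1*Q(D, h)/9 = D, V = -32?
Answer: -1014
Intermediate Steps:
Q(D, h) = 18 - 9*D
39*(V + (Q(3, -3) + 15)) = 39*(-32 + ((18 - 9*3) + 15)) = 39*(-32 + ((18 - 27) + 15)) = 39*(-32 + (-9 + 15)) = 39*(-32 + 6) = 39*(-26) = -1014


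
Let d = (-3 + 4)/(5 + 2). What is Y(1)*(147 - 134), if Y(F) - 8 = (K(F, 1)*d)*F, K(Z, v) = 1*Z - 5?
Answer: 676/7 ≈ 96.571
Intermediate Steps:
K(Z, v) = -5 + Z (K(Z, v) = Z - 5 = -5 + Z)
d = 1/7 ≈ 0.14286
Y(F) = 8 + F*(-5/7 + F/7) (Y(F) = 8 + ((-5 + F)*(1/7))*F = 8 + (-5/7 + F/7)*F = 8 + F*(-5/7 + F/7))
Y(1)*(147 - 134) = (8 + (1/7)*1*(-5 + 1))*(147 - 134) = (8 + (1/7)*1*(-4))*13 = (8 - 4/7)*13 = (52/7)*13 = 676/7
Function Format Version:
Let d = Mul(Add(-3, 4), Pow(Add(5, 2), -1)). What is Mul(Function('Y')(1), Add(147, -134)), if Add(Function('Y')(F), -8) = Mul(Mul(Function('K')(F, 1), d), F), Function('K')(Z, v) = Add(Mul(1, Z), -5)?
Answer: Rational(676, 7) ≈ 96.571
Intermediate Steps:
Function('K')(Z, v) = Add(-5, Z) (Function('K')(Z, v) = Add(Z, -5) = Add(-5, Z))
d = Rational(1, 7) (d = Mul(1, Pow(7, -1)) = Mul(1, Rational(1, 7)) = Rational(1, 7) ≈ 0.14286)
Function('Y')(F) = Add(8, Mul(F, Add(Rational(-5, 7), Mul(Rational(1, 7), F)))) (Function('Y')(F) = Add(8, Mul(Mul(Add(-5, F), Rational(1, 7)), F)) = Add(8, Mul(Add(Rational(-5, 7), Mul(Rational(1, 7), F)), F)) = Add(8, Mul(F, Add(Rational(-5, 7), Mul(Rational(1, 7), F)))))
Mul(Function('Y')(1), Add(147, -134)) = Mul(Add(8, Mul(Rational(1, 7), 1, Add(-5, 1))), Add(147, -134)) = Mul(Add(8, Mul(Rational(1, 7), 1, -4)), 13) = Mul(Add(8, Rational(-4, 7)), 13) = Mul(Rational(52, 7), 13) = Rational(676, 7)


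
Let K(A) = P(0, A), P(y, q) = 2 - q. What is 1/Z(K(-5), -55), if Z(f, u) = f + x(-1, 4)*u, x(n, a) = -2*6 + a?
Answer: 1/447 ≈ 0.0022371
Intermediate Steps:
x(n, a) = -12 + a
K(A) = 2 - A
Z(f, u) = f - 8*u (Z(f, u) = f + (-12 + 4)*u = f - 8*u)
1/Z(K(-5), -55) = 1/((2 - 1*(-5)) - 8*(-55)) = 1/((2 + 5) + 440) = 1/(7 + 440) = 1/447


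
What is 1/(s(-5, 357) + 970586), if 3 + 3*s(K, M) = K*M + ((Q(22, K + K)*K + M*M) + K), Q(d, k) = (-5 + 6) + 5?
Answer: 3/3037384 ≈ 9.8769e-7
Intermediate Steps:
Q(d, k) = 6 (Q(d, k) = 1 + 5 = 6)
s(K, M) = -1 + M²/3 + 7*K/3 + K*M/3 (s(K, M) = -1 + (K*M + ((6*K + M*M) + K))/3 = -1 + (K*M + ((6*K + M²) + K))/3 = -1 + (K*M + ((M² + 6*K) + K))/3 = -1 + (K*M + (M² + 7*K))/3 = -1 + (M² + 7*K + K*M)/3 = -1 + (M²/3 + 7*K/3 + K*M/3) = -1 + M²/3 + 7*K/3 + K*M/3)
1/(s(-5, 357) + 970586) = 1/((-1 + (⅓)*357² + (7/3)*(-5) + (⅓)*(-5)*357) + 970586) = 1/((-1 + (⅓)*127449 - 35/3 - 595) + 970586) = 1/((-1 + 42483 - 35/3 - 595) + 970586) = 1/(125626/3 + 970586) = 1/(3037384/3) = 3/3037384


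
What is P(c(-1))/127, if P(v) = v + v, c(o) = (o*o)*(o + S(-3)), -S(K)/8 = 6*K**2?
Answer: -866/127 ≈ -6.8189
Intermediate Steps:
S(K) = -48*K**2
c(o) = o**2*(-432 + o) (c(o) = (o*o)*(o - 48*(-3)**2) = o**2*(o - 48*9) = o**2*(o - 432) = o**2*(-432 + o))
P(v) = 2*v
P(c(-1))/127 = (2*((-1)**2*(-432 - 1)))/127 = (2*(1*(-433)))/127 = (2*(-433))/127 = (1/127)*(-866) = -866/127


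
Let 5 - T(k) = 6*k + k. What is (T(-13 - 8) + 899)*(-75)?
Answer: -78825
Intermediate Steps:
T(k) = 5 - 7*k (T(k) = 5 - (6*k + k) = 5 - 7*k)
(T(-13 - 8) + 899)*(-75) = ((5 - 7*(-13 - 8)) + 899)*(-75) = ((5 - 7*(-21)) + 899)*(-75) = ((5 + 147) + 899)*(-75) = (152 + 899)*(-75) = 1051*(-75) = -78825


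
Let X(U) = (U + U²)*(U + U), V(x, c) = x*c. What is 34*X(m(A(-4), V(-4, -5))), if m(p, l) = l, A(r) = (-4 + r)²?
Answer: 571200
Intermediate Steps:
V(x, c) = c*x
X(U) = 2*U*(U + U²) (X(U) = (U + U²)*(2*U) = 2*U*(U + U²))
34*X(m(A(-4), V(-4, -5))) = 34*(2*(-5*(-4))²*(1 - 5*(-4))) = 34*(2*20²*(1 + 20)) = 34*(2*400*21) = 34*16800 = 571200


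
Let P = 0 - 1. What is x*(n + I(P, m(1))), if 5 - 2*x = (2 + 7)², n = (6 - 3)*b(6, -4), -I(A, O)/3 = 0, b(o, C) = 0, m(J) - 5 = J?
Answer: 0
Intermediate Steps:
m(J) = 5 + J
P = -1
I(A, O) = 0 (I(A, O) = -3*0 = 0)
n = 0 (n = (6 - 3)*0 = 3*0 = 0)
x = -38 (x = 5/2 - (2 + 7)²/2 = 5/2 - ½*9² = 5/2 - ½*81 = 5/2 - 81/2 = -38)
x*(n + I(P, m(1))) = -38*(0 + 0) = -38*0 = 0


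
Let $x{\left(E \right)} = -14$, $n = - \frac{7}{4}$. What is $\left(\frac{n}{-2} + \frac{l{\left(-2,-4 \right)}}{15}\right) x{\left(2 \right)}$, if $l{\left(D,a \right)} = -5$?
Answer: $- \frac{91}{12} \approx -7.5833$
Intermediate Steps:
$n = - \frac{7}{4}$ ($n = \left(-7\right) \frac{1}{4} = - \frac{7}{4} \approx -1.75$)
$\left(\frac{n}{-2} + \frac{l{\left(-2,-4 \right)}}{15}\right) x{\left(2 \right)} = \left(- \frac{7}{4 \left(-2\right)} - \frac{5}{15}\right) \left(-14\right) = \left(\left(- \frac{7}{4}\right) \left(- \frac{1}{2}\right) - \frac{1}{3}\right) \left(-14\right) = \left(\frac{7}{8} - \frac{1}{3}\right) \left(-14\right) = \frac{13}{24} \left(-14\right) = - \frac{91}{12}$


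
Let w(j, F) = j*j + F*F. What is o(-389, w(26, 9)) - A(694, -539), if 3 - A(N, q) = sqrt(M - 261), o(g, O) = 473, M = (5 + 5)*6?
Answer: 470 + I*sqrt(201) ≈ 470.0 + 14.177*I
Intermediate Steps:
M = 60 (M = 10*6 = 60)
w(j, F) = F**2 + j**2 (w(j, F) = j**2 + F**2 = F**2 + j**2)
A(N, q) = 3 - I*sqrt(201) (A(N, q) = 3 - sqrt(60 - 261) = 3 - sqrt(-201) = 3 - I*sqrt(201))
o(-389, w(26, 9)) - A(694, -539) = 473 - (3 - I*sqrt(201)) = 473 + (-3 + I*sqrt(201)) = 470 + I*sqrt(201)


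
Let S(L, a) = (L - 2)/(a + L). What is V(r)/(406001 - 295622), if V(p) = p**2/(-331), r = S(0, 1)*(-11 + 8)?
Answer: -12/12178483 ≈ -9.8534e-7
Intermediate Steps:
S(L, a) = (-2 + L)/(L + a)
r = 6 (r = ((-2 + 0)/(0 + 1))*(-11 + 8) = (-2/1)*(-3) = (1*(-2))*(-3) = -2*(-3) = 6)
V(p) = -p**2/331 (V(p) = p**2*(-1/331) = -p**2/331)
V(r)/(406001 - 295622) = (-1/331*6**2)/(406001 - 295622) = -1/331*36/110379 = -36/331*1/110379 = -12/12178483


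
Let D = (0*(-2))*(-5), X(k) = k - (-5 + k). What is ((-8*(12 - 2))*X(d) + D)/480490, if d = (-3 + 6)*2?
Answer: -40/48049 ≈ -0.00083248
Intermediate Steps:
d = 6 (d = 3*2 = 6)
X(k) = 5 (X(k) = k + (5 - k) = 5)
D = 0 (D = 0*(-5) = 0)
((-8*(12 - 2))*X(d) + D)/480490 = (-8*(12 - 2)*5 + 0)/480490 = (-8*10*5 + 0)*(1/480490) = (-80*5 + 0)*(1/480490) = (-400 + 0)*(1/480490) = -400*1/480490 = -40/48049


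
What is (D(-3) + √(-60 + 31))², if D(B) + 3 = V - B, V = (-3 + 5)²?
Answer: (4 + I*√29)² ≈ -13.0 + 43.081*I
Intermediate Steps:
V = 4 (V = 2² = 4)
D(B) = 1 - B (D(B) = -3 + (4 - B) = 1 - B)
(D(-3) + √(-60 + 31))² = ((1 - 1*(-3)) + √(-60 + 31))² = ((1 + 3) + √(-29))² = (4 + I*√29)²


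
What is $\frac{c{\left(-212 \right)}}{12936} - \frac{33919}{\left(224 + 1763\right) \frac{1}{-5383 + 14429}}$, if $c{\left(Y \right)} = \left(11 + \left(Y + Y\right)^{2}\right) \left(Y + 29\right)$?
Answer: $- \frac{1344847896397}{8567944} \approx -1.5696 \cdot 10^{5}$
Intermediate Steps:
$c{\left(Y \right)} = \left(11 + 4 Y^{2}\right) \left(29 + Y\right)$ ($c{\left(Y \right)} = \left(11 + \left(2 Y\right)^{2}\right) \left(29 + Y\right) = \left(11 + 4 Y^{2}\right) \left(29 + Y\right)$)
$\frac{c{\left(-212 \right)}}{12936} - \frac{33919}{\left(224 + 1763\right) \frac{1}{-5383 + 14429}} = \frac{319 + 4 \left(-212\right)^{3} + 11 \left(-212\right) + 116 \left(-212\right)^{2}}{12936} - \frac{33919}{\left(224 + 1763\right) \frac{1}{-5383 + 14429}} = \left(319 + 4 \left(-9528128\right) - 2332 + 116 \cdot 44944\right) \frac{1}{12936} - \frac{33919}{1987 \cdot \frac{1}{9046}} = \left(319 - 38112512 - 2332 + 5213504\right) \frac{1}{12936} - \frac{33919}{1987 \cdot \frac{1}{9046}} = \left(-32901021\right) \frac{1}{12936} - \frac{33919}{\frac{1987}{9046}} = - \frac{10967007}{4312} - \frac{306831274}{1987} = - \frac{1344847896397}{8567944}$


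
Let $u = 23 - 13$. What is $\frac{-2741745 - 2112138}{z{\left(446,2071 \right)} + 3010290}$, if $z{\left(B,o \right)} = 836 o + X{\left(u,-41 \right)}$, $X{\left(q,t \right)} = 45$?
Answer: $- \frac{4853883}{4741691} \approx -1.0237$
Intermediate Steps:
$u = 10$
$z{\left(B,o \right)} = 45 + 836 o$ ($z{\left(B,o \right)} = 836 o + 45 = 45 + 836 o$)
$\frac{-2741745 - 2112138}{z{\left(446,2071 \right)} + 3010290} = \frac{-2741745 - 2112138}{\left(45 + 836 \cdot 2071\right) + 3010290} = - \frac{4853883}{\left(45 + 1731356\right) + 3010290} = - \frac{4853883}{1731401 + 3010290} = - \frac{4853883}{4741691}$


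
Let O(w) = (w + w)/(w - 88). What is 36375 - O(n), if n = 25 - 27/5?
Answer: 6220223/171 ≈ 36376.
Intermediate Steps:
n = 98/5 (n = 25 - 27/5 = 98/5 ≈ 19.600)
O(w) = 2*w/(-88 + w) (O(w) = (2*w)/(-88 + w) = 2*w/(-88 + w))
36375 - O(n) = 36375 - 2*98/(5*(-88 + 98/5)) = 36375 - 2*98/(5*(-342/5)) = 36375 - 2*98*(-5)/(5*342) = 36375 - 1*(-98/171) = 36375 + 98/171 = 6220223/171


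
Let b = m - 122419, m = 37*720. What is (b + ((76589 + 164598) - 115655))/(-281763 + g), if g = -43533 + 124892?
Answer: -29753/200404 ≈ -0.14847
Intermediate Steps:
m = 26640
g = 81359
b = -95779 (b = 26640 - 122419 = -95779)
(b + ((76589 + 164598) - 115655))/(-281763 + g) = (-95779 + ((76589 + 164598) - 115655))/(-281763 + 81359) = (-95779 + (241187 - 115655))/(-200404) = (-95779 + 125532)*(-1/200404) = 29753*(-1/200404) = -29753/200404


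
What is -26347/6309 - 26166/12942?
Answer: -28114676/4536171 ≈ -6.1979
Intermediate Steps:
-26347/6309 - 26166/12942 = -26347*1/6309 - 26166*1/12942 = -26347/6309 - 4361/2157 = -28114676/4536171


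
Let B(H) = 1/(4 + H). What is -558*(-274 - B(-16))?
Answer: 305691/2 ≈ 1.5285e+5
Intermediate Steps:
-558*(-274 - B(-16)) = -558*(-274 - 1/(4 - 16)) = -558*(-274 - 1/(-12)) = -558*(-274 - 1*(-1/12)) = -558*(-274 + 1/12) = -558*(-3287/12) = 305691/2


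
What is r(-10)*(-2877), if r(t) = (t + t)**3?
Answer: 23016000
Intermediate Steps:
r(t) = 8*t**3 (r(t) = (2*t)**3 = 8*t**3)
r(-10)*(-2877) = (8*(-10)**3)*(-2877) = (8*(-1000))*(-2877) = -8000*(-2877) = 23016000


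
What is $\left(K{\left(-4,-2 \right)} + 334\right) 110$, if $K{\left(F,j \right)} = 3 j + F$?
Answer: $35640$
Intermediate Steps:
$K{\left(F,j \right)} = F + 3 j$
$\left(K{\left(-4,-2 \right)} + 334\right) 110 = \left(\left(-4 + 3 \left(-2\right)\right) + 334\right) 110 = \left(\left(-4 - 6\right) + 334\right) 110 = \left(-10 + 334\right) 110 = 324 \cdot 110 = 35640$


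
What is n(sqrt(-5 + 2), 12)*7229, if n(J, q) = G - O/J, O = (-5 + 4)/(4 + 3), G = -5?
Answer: -36145 - 7229*I*sqrt(3)/21 ≈ -36145.0 - 596.24*I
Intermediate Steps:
O = -1/7 ≈ -0.14286
n(J, q) = -5 + 1/(7*J) (n(J, q) = -5 - (-1)/(7*J) = -5 + 1/(7*J))
n(sqrt(-5 + 2), 12)*7229 = (-5 + 1/(7*(sqrt(-5 + 2))))*7229 = (-5 + 1/(7*(sqrt(-3))))*7229 = (-5 + 1/(7*((I*sqrt(3)))))*7229 = (-5 + (-I*sqrt(3)/3)/7)*7229 = (-5 - I*sqrt(3)/21)*7229 = -36145 - 7229*I*sqrt(3)/21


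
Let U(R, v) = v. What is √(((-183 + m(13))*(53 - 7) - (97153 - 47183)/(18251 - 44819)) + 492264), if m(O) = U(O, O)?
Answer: √263850542321/738 ≈ 696.02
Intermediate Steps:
m(O) = O
√(((-183 + m(13))*(53 - 7) - (97153 - 47183)/(18251 - 44819)) + 492264) = √(((-183 + 13)*(53 - 7) - (97153 - 47183)/(18251 - 44819)) + 492264) = √((-170*46 - 49970/(-26568)) + 492264) = √((-7820 - 49970*(-1)/26568) + 492264) = √((-7820 - 1*(-24985/13284)) + 492264) = √((-7820 + 24985/13284) + 492264) = √(-103855895/13284 + 492264) = √(6435379081/13284) = √263850542321/738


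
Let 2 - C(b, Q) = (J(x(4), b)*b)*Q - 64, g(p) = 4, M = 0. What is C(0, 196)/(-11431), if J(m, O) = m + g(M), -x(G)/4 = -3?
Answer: -66/11431 ≈ -0.0057738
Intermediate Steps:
x(G) = 12 (x(G) = -4*(-3) = 12)
J(m, O) = 4 + m (J(m, O) = m + 4 = 4 + m)
C(b, Q) = 66 - 16*Q*b (C(b, Q) = 2 - (((4 + 12)*b)*Q - 64) = 2 - ((16*b)*Q - 64) = 2 - (16*Q*b - 64) = 2 - (-64 + 16*Q*b) = 2 + (64 - 16*Q*b) = 66 - 16*Q*b)
C(0, 196)/(-11431) = (66 - 16*196*0)/(-11431) = (66 + 0)*(-1/11431) = 66*(-1/11431) = -66/11431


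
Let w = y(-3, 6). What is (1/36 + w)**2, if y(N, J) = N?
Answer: 11449/1296 ≈ 8.8341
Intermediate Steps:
w = -3
(1/36 + w)**2 = (1/36 - 3)**2 = (-107/36)**2 = 11449/1296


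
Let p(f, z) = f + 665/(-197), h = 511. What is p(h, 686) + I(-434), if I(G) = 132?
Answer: 126006/197 ≈ 639.62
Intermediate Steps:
p(f, z) = -665/197 + f (p(f, z) = f + 665*(-1/197) = f - 665/197 = -665/197 + f)
p(h, 686) + I(-434) = (-665/197 + 511) + 132 = 100002/197 + 132 = 126006/197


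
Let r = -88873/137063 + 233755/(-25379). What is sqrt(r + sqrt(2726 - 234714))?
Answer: sqrt(-70966542465017944 + 14396328909896018*I*sqrt(57997))/84841997 ≈ 15.361 + 15.678*I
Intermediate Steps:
r = -836455352/84841997 (r = -88873*1/137063 + 233755*(-1/25379) = -88873/137063 - 233755/25379 = -836455352/84841997 ≈ -9.8590)
sqrt(r + sqrt(2726 - 234714)) = sqrt(-836455352/84841997 + sqrt(2726 - 234714)) = sqrt(-836455352/84841997 + sqrt(-231988)) = sqrt(-836455352/84841997 + 2*I*sqrt(57997))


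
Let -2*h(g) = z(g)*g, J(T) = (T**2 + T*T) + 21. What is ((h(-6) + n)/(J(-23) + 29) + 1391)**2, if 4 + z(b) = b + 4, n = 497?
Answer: 2376860473849/1227664 ≈ 1.9361e+6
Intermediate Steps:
z(b) = b (z(b) = -4 + (b + 4) = -4 + (4 + b) = b)
J(T) = 21 + 2*T**2 (J(T) = (T**2 + T**2) + 21 = 2*T**2 + 21 = 21 + 2*T**2)
h(g) = -g**2/2 (h(g) = -g*g/2 = -g**2/2)
((h(-6) + n)/(J(-23) + 29) + 1391)**2 = ((-1/2*(-6)**2 + 497)/((21 + 2*(-23)**2) + 29) + 1391)**2 = ((-1/2*36 + 497)/((21 + 2*529) + 29) + 1391)**2 = ((-18 + 497)/((21 + 1058) + 29) + 1391)**2 = (479/(1079 + 29) + 1391)**2 = (479/1108 + 1391)**2 = (1541707/1108)**2 = 2376860473849/1227664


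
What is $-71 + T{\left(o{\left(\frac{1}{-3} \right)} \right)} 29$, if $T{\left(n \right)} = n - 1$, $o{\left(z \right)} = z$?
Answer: $- \frac{329}{3} \approx -109.67$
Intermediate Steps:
$T{\left(n \right)} = -1 + n$
$-71 + T{\left(o{\left(\frac{1}{-3} \right)} \right)} 29 = -71 + \left(-1 + \frac{1}{-3}\right) 29 = -71 + \left(-1 - \frac{1}{3}\right) 29 = -71 - \frac{116}{3} = - \frac{329}{3}$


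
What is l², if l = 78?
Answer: 6084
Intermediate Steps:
l² = 78² = 6084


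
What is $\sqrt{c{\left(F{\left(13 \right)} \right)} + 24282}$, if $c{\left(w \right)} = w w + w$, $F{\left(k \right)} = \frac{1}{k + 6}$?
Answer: $\frac{\sqrt{8765822}}{19} \approx 155.83$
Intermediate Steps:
$F{\left(k \right)} = \frac{1}{6 + k}$
$c{\left(w \right)} = w + w^{2}$ ($c{\left(w \right)} = w^{2} + w = w + w^{2}$)
$\sqrt{c{\left(F{\left(13 \right)} \right)} + 24282} = \sqrt{\frac{1 + \frac{1}{6 + 13}}{6 + 13} + 24282} = \sqrt{\frac{1 + \frac{1}{19}}{19} + 24282} = \sqrt{\frac{1}{19} \cdot \frac{20}{19} + 24282} = \sqrt{\frac{20}{361} + 24282} = \sqrt{\frac{8765822}{361}} = \frac{\sqrt{8765822}}{19}$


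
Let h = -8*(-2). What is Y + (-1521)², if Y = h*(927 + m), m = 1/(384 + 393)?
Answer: 1809068137/777 ≈ 2.3283e+6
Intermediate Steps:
h = 16
m = 1/777 ≈ 0.0012870
Y = 11524480/777 (Y = 16*(927 + 1/777) = 16*(720280/777) = 11524480/777 ≈ 14832.)
Y + (-1521)² = 11524480/777 + (-1521)² = 11524480/777 + 2313441 = 1809068137/777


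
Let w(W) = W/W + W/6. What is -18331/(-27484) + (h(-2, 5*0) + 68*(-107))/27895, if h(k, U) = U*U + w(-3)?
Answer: 311383403/766666180 ≈ 0.40615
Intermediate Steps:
w(W) = 1 + W/6 (w(W) = 1 + W*(⅙) = 1 + W/6)
h(k, U) = ½ + U² (h(k, U) = U*U + (1 + (⅙)*(-3)) = U² + (1 - ½) = U² + ½ = ½ + U²)
-18331/(-27484) + (h(-2, 5*0) + 68*(-107))/27895 = -18331/(-27484) + ((½ + (5*0)²) + 68*(-107))/27895 = -18331*(-1/27484) + ((½ + 0²) - 7276)*(1/27895) = 18331/27484 + ((½ + 0) - 7276)*(1/27895) = 18331/27484 + (½ - 7276)*(1/27895) = 18331/27484 - 14551/2*1/27895 = 18331/27484 - 14551/55790 = 311383403/766666180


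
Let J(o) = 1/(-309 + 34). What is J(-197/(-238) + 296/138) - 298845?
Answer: -82182376/275 ≈ -2.9885e+5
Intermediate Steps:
J(o) = -1/275 (J(o) = 1/(-275) = -1/275)
J(-197/(-238) + 296/138) - 298845 = -1/275 - 298845 = -82182376/275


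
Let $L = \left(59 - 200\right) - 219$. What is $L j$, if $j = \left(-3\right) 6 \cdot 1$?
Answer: $6480$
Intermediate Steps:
$L = -360$ ($L = -141 - 219 = -360$)
$j = -18$ ($j = \left(-18\right) 1 = -18$)
$L j = \left(-360\right) \left(-18\right) = 6480$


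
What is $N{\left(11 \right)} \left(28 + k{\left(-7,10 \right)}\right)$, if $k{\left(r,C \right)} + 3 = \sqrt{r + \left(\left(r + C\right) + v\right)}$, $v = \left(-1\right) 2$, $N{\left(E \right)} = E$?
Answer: $275 + 11 i \sqrt{6} \approx 275.0 + 26.944 i$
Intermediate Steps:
$v = -2$
$k{\left(r,C \right)} = -3 + \sqrt{-2 + C + 2 r}$ ($k{\left(r,C \right)} = -3 + \sqrt{r - \left(2 - C - r\right)} = -3 + \sqrt{r + \left(-2 + C + r\right)} = -3 + \sqrt{-2 + C + 2 r}$)
$N{\left(11 \right)} \left(28 + k{\left(-7,10 \right)}\right) = 11 \left(28 - \left(3 - \sqrt{-2 + 10 + 2 \left(-7\right)}\right)\right) = 11 \left(28 - \left(3 - \sqrt{-2 + 10 - 14}\right)\right) = 11 \left(28 - \left(3 - \sqrt{-6}\right)\right) = 11 \left(28 - \left(3 - i \sqrt{6}\right)\right) = 11 \left(25 + i \sqrt{6}\right) = 275 + 11 i \sqrt{6}$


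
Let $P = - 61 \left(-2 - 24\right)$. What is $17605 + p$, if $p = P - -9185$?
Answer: $28376$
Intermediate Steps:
$P = 1586$ ($P = \left(-61\right) \left(-26\right) = 1586$)
$p = 10771$ ($p = 1586 - -9185 = 1586 + 9185 = 10771$)
$17605 + p = 17605 + 10771 = 28376$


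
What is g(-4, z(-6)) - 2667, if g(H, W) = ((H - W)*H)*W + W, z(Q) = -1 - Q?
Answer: -2482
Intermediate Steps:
g(H, W) = W + H*W*(H - W) (g(H, W) = (H*(H - W))*W + W = H*W*(H - W) + W = W + H*W*(H - W))
g(-4, z(-6)) - 2667 = (-1 - 1*(-6))*(1 + (-4)² - 1*(-4)*(-1 - 1*(-6))) - 2667 = (-1 + 6)*(1 + 16 - 1*(-4)*(-1 + 6)) - 2667 = 5*(1 + 16 - 1*(-4)*5) - 2667 = 5*(1 + 16 + 20) - 2667 = 5*37 - 2667 = 185 - 2667 = -2482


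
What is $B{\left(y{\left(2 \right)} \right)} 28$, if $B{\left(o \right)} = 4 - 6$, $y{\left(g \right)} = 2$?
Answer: $-56$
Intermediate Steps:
$B{\left(o \right)} = -2$ ($B{\left(o \right)} = 4 - 6 = -2$)
$B{\left(y{\left(2 \right)} \right)} 28 = \left(-2\right) 28 = -56$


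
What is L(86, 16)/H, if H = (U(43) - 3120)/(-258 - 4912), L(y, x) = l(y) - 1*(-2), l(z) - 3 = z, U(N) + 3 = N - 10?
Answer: 47047/309 ≈ 152.26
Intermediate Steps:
U(N) = -13 + N (U(N) = -3 + (N - 10) = -3 + (-10 + N) = -13 + N)
l(z) = 3 + z
L(y, x) = 5 + y (L(y, x) = (3 + y) - 1*(-2) = (3 + y) + 2 = 5 + y)
H = 309/517 (H = ((-13 + 43) - 3120)/(-258 - 4912) = (30 - 3120)/(-5170) = -3090*(-1/5170) = 309/517 ≈ 0.59768)
L(86, 16)/H = (5 + 86)/(309/517) = 91*(517/309) = 47047/309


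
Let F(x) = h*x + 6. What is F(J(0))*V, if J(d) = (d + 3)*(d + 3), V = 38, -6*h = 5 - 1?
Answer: 0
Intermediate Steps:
h = -⅔ (h = -(5 - 1)/6 = -⅙*4 = -⅔ ≈ -0.66667)
J(d) = (3 + d)² (J(d) = (3 + d)*(3 + d) = (3 + d)²)
F(x) = 6 - 2*x/3 (F(x) = -2*x/3 + 6 = 6 - 2*x/3)
F(J(0))*V = (6 - 2*(3 + 0)²/3)*38 = (6 - ⅔*3²)*38 = (6 - ⅔*9)*38 = (6 - 6)*38 = 0*38 = 0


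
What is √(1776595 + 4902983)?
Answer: √6679578 ≈ 2584.5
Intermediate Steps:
√(1776595 + 4902983) = √6679578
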